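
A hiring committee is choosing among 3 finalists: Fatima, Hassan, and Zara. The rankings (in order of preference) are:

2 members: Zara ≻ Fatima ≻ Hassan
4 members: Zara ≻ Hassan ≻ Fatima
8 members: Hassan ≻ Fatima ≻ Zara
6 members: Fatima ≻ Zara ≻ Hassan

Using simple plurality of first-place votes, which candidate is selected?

First-place votes: Fatima 6, Hassan 8, Zara 6.
Hassan has the most first-place votes.

Hassan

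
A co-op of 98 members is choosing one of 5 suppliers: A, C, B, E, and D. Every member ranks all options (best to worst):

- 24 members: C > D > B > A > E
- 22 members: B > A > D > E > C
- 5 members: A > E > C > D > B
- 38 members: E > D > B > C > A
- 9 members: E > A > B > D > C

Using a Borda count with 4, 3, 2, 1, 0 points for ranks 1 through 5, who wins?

A: 24·1 + 22·3 + 5·4 + 38·0 + 9·3 = 137
C: 24·4 + 22·0 + 5·2 + 38·1 + 9·0 = 144
B: 24·2 + 22·4 + 5·0 + 38·2 + 9·2 = 230
E: 24·0 + 22·1 + 5·3 + 38·4 + 9·4 = 225
D: 24·3 + 22·2 + 5·1 + 38·3 + 9·1 = 244
D has the highest Borda score (244).

D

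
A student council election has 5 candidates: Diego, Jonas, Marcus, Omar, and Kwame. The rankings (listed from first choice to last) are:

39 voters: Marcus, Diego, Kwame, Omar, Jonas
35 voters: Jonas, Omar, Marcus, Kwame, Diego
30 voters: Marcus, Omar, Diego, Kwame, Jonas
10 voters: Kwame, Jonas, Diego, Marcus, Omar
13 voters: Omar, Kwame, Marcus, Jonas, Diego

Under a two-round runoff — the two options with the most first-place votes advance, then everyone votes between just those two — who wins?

Round 1 first-place votes: Diego 0, Jonas 35, Marcus 69, Omar 13, Kwame 10.
Marcus and Jonas advance.
Runoff: Marcus is preferred to Jonas by 82 voters; Jonas by 45.
Marcus wins the runoff.

Marcus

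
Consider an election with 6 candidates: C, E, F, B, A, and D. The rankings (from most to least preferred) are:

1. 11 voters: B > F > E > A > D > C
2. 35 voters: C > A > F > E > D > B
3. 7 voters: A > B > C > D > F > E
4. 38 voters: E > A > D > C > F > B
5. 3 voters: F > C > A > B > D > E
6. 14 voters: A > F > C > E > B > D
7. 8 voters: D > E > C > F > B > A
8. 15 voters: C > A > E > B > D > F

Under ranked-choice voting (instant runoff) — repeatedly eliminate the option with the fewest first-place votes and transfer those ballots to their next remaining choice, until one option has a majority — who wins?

C

Round 1: C 50, E 38, F 3, B 11, A 21, D 8. Eliminate F.
Round 2: C 53, E 38, B 11, A 21, D 8. Eliminate D.
Round 3: C 53, E 46, B 11, A 21. Eliminate B.
Round 4: C 53, E 57, A 21. Eliminate A.
Round 5: C 74, E 57. C has a majority.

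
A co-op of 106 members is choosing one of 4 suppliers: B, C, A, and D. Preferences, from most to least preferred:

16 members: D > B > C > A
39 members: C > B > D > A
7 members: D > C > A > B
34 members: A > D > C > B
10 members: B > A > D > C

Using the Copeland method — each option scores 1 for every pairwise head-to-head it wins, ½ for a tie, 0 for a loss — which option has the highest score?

B: beats A; loses to C and D → score 1.
C: beats B and A; loses to D → score 2.
A: loses to B, C, and D → score 0.
D: beats B, C, and A → score 3.
D has the best pairwise record.

D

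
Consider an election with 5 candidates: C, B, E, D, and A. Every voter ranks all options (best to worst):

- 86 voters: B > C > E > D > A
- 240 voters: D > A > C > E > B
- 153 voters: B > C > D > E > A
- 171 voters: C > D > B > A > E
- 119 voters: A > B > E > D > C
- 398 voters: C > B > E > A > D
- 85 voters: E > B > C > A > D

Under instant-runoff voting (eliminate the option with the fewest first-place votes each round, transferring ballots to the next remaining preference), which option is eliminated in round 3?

D

Round 1: C 569, B 239, E 85, D 240, A 119. Eliminate E.
Round 2: C 569, B 324, D 240, A 119. Eliminate A.
Round 3: C 569, B 443, D 240. Eliminate D.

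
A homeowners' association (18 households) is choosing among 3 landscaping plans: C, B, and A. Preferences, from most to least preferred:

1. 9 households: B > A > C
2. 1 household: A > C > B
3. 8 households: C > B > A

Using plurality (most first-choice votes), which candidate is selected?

First-place votes: C 8, B 9, A 1.
B has the most first-place votes.

B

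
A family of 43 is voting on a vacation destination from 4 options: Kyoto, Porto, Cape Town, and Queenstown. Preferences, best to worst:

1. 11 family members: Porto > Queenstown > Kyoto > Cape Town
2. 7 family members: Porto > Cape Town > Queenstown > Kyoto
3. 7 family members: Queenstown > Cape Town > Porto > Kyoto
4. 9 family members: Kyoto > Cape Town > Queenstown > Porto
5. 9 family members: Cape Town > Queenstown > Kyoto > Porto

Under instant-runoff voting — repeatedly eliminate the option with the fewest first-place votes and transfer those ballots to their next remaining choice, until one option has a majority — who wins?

Cape Town

Round 1: Kyoto 9, Porto 18, Cape Town 9, Queenstown 7. Eliminate Queenstown.
Round 2: Kyoto 9, Porto 18, Cape Town 16. Eliminate Kyoto.
Round 3: Porto 18, Cape Town 25. Cape Town has a majority.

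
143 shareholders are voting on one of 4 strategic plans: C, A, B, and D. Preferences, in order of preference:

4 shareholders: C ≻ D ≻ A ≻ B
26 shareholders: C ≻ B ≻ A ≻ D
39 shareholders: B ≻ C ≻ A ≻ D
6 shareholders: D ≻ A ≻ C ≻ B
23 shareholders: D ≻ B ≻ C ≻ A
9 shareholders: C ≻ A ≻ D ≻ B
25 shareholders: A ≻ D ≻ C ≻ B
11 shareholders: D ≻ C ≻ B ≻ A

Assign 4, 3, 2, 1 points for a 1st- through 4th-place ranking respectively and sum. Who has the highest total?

C: 4·4 + 26·4 + 39·3 + 6·2 + 23·2 + 9·4 + 25·2 + 11·3 = 414
A: 4·2 + 26·2 + 39·2 + 6·3 + 23·1 + 9·3 + 25·4 + 11·1 = 317
B: 4·1 + 26·3 + 39·4 + 6·1 + 23·3 + 9·1 + 25·1 + 11·2 = 369
D: 4·3 + 26·1 + 39·1 + 6·4 + 23·4 + 9·2 + 25·3 + 11·4 = 330
C has the highest Borda score (414).

C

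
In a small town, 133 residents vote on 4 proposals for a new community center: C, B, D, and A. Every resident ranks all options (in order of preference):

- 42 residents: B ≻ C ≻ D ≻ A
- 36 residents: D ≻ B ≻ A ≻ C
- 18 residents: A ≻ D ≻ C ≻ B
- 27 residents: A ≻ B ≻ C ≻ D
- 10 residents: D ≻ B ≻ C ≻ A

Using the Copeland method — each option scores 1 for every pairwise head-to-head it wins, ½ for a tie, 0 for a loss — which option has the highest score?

B

C: beats D; loses to B and A → score 1.
B: beats C, D, and A → score 3.
D: beats A; loses to C and B → score 1.
A: beats C; loses to B and D → score 1.
B has the best pairwise record.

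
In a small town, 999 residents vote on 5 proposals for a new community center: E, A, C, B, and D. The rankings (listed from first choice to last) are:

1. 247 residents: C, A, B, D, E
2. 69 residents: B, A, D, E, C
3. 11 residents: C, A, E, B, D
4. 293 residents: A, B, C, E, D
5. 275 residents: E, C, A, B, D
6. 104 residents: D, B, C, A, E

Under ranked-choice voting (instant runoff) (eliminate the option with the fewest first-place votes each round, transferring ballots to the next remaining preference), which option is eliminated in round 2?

D

Round 1: E 275, A 293, C 258, B 69, D 104. Eliminate B.
Round 2: E 275, A 362, C 258, D 104. Eliminate D.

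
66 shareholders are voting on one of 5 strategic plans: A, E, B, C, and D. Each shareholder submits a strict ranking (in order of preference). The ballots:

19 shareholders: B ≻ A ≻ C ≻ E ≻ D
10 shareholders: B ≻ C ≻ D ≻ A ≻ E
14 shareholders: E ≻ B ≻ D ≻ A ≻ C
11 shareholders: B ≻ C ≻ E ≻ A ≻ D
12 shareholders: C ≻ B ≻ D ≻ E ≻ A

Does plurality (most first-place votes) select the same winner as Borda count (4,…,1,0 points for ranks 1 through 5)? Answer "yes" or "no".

yes

Plurality — first-place votes: A 0, E 14, B 40, C 12, D 0. Winner: B.
Borda — scores: A 92, E 109, B 238, C 149, D 72. Winner: B.
The two methods agree.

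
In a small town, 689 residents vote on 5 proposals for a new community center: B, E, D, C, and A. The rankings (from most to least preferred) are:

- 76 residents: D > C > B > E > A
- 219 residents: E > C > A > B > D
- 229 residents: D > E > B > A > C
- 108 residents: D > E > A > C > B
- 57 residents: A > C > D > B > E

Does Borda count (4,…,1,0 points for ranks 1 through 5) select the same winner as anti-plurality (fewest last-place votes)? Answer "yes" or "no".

yes

Borda — scores: B 886, E 1963, D 1766, C 1164, A 1111. Winner: E.
Anti-plurality — last-place votes: B 108, E 57, D 219, C 229, A 76. Winner: E.
The two methods agree.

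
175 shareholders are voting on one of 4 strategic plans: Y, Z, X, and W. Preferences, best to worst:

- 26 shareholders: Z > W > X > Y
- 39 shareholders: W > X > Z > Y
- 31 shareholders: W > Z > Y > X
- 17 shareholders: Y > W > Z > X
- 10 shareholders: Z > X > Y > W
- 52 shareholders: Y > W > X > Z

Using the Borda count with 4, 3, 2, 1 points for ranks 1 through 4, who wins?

W

Y: 26·1 + 39·1 + 31·2 + 17·4 + 10·2 + 52·4 = 423
Z: 26·4 + 39·2 + 31·3 + 17·2 + 10·4 + 52·1 = 401
X: 26·2 + 39·3 + 31·1 + 17·1 + 10·3 + 52·2 = 351
W: 26·3 + 39·4 + 31·4 + 17·3 + 10·1 + 52·3 = 575
W has the highest Borda score (575).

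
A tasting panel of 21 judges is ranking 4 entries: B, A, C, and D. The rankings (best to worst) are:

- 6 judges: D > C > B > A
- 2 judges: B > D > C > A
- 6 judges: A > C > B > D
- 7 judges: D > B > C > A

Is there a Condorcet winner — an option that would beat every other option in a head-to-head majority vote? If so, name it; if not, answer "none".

D

D vs B: 13–8 for D.
D vs A: 15–6 for D.
D vs C: 15–6 for D.
D beats every other option head-to-head.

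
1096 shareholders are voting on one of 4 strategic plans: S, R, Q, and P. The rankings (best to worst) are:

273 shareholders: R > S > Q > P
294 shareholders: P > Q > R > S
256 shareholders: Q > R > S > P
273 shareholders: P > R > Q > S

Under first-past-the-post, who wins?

P

First-place votes: S 0, R 273, Q 256, P 567.
P has the most first-place votes.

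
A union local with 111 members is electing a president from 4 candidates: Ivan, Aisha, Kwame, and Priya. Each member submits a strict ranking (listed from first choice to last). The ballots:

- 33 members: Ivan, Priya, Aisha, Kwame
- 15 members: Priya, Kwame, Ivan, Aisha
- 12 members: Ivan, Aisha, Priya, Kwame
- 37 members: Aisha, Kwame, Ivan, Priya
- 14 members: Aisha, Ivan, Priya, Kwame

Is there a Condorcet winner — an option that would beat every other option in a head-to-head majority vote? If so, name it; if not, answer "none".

Ivan

Ivan vs Aisha: 60–51 for Ivan.
Ivan vs Kwame: 59–52 for Ivan.
Ivan vs Priya: 96–15 for Ivan.
Ivan beats every other option head-to-head.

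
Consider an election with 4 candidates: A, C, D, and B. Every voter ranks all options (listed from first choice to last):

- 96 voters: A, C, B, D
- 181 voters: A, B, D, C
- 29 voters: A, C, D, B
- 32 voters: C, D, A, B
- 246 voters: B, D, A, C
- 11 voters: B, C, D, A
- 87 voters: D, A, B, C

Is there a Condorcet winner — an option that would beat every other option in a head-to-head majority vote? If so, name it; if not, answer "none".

Checking pairwise contests:
D beats A 376–306.
A beats C 639–43.
B beats D 534–148.
A beats B 425–257.
Every option loses at least one head-to-head, so there is no Condorcet winner.

none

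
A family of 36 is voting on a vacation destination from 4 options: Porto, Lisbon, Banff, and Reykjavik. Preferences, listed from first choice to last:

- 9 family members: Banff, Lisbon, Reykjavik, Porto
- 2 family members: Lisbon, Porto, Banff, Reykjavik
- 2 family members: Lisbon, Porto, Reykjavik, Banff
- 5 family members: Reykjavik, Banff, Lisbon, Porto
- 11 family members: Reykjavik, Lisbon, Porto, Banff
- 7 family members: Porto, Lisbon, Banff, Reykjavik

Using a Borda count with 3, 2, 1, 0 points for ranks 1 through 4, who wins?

Porto: 9·0 + 2·2 + 2·2 + 5·0 + 11·1 + 7·3 = 40
Lisbon: 9·2 + 2·3 + 2·3 + 5·1 + 11·2 + 7·2 = 71
Banff: 9·3 + 2·1 + 2·0 + 5·2 + 11·0 + 7·1 = 46
Reykjavik: 9·1 + 2·0 + 2·1 + 5·3 + 11·3 + 7·0 = 59
Lisbon has the highest Borda score (71).

Lisbon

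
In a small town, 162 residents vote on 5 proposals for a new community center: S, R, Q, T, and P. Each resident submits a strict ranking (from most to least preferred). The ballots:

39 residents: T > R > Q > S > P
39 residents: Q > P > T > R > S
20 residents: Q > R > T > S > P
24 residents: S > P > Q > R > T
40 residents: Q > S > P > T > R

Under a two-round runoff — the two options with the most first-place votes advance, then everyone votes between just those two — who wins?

Q

Round 1 first-place votes: S 24, R 0, Q 99, T 39, P 0.
Q and T advance.
Runoff: Q is preferred to T by 123 voters; T by 39.
Q wins the runoff.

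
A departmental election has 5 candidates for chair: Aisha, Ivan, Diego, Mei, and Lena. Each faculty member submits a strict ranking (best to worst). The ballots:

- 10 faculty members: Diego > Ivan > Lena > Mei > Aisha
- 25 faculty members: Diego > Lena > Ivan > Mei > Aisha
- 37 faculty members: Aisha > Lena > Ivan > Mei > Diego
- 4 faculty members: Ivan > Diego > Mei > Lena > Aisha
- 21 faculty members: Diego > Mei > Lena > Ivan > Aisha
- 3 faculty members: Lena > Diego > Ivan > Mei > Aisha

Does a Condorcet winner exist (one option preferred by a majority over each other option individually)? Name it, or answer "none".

Diego

Diego vs Aisha: 63–37 for Diego.
Diego vs Ivan: 59–41 for Diego.
Diego vs Mei: 63–37 for Diego.
Diego vs Lena: 60–40 for Diego.
Diego beats every other option head-to-head.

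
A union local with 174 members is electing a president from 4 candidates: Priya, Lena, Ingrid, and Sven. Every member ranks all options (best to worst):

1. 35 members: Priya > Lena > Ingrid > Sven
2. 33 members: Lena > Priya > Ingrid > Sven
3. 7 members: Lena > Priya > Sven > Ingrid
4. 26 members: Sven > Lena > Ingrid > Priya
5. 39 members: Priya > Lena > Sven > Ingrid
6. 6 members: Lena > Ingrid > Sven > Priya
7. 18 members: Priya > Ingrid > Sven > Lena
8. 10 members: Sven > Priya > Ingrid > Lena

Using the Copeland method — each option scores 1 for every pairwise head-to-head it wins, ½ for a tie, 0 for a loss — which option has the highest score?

Priya

Priya: beats Lena, Ingrid, and Sven → score 3.
Lena: beats Ingrid and Sven; loses to Priya → score 2.
Ingrid: beats Sven; loses to Priya and Lena → score 1.
Sven: loses to Priya, Lena, and Ingrid → score 0.
Priya has the best pairwise record.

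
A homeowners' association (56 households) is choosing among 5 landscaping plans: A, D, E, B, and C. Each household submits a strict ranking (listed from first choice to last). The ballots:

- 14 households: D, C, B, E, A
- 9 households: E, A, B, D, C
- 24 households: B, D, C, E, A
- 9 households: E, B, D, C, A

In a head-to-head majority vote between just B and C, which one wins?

B

Voters preferring B to C: 42; preferring C to B: 14.
B wins the head-to-head.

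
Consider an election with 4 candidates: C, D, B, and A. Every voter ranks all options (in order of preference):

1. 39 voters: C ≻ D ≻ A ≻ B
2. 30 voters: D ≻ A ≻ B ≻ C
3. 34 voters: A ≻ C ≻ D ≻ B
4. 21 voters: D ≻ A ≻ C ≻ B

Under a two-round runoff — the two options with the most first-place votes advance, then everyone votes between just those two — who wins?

C

Round 1 first-place votes: C 39, D 51, B 0, A 34.
D and C advance.
Runoff: D is preferred to C by 51 voters; C by 73.
C wins the runoff.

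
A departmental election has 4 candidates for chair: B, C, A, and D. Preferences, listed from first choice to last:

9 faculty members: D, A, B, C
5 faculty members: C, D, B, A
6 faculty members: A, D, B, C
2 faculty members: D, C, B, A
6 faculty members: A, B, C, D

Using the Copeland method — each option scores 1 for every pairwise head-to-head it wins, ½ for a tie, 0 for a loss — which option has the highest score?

B: beats C; loses to A and D → score 1.
C: loses to B, A, and D → score 0.
A: beats B and C; loses to D → score 2.
D: beats B, C, and A → score 3.
D has the best pairwise record.

D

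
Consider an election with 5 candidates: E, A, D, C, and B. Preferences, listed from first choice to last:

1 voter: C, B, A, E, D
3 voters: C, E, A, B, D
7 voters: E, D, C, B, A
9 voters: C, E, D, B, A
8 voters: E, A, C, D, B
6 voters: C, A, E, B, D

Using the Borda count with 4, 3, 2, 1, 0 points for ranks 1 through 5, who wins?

E: 1·1 + 3·3 + 7·4 + 9·3 + 8·4 + 6·2 = 109
A: 1·2 + 3·2 + 7·0 + 9·0 + 8·3 + 6·3 = 50
D: 1·0 + 3·0 + 7·3 + 9·2 + 8·1 + 6·0 = 47
C: 1·4 + 3·4 + 7·2 + 9·4 + 8·2 + 6·4 = 106
B: 1·3 + 3·1 + 7·1 + 9·1 + 8·0 + 6·1 = 28
E has the highest Borda score (109).

E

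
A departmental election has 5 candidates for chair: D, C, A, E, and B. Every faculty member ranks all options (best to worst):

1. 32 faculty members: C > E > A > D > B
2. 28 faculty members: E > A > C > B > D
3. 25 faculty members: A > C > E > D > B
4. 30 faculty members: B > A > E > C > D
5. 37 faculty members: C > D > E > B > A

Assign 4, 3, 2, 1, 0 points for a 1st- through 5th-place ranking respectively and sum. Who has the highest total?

C

D: 32·1 + 28·0 + 25·1 + 30·0 + 37·3 = 168
C: 32·4 + 28·2 + 25·3 + 30·1 + 37·4 = 437
A: 32·2 + 28·3 + 25·4 + 30·3 + 37·0 = 338
E: 32·3 + 28·4 + 25·2 + 30·2 + 37·2 = 392
B: 32·0 + 28·1 + 25·0 + 30·4 + 37·1 = 185
C has the highest Borda score (437).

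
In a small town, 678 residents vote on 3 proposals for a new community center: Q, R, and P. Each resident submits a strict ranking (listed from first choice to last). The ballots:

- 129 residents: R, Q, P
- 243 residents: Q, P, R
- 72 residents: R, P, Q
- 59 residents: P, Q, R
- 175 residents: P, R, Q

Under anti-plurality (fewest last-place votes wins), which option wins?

Last-place votes: Q 247, R 302, P 129.
P is ranked last by the fewest voters, so P wins.

P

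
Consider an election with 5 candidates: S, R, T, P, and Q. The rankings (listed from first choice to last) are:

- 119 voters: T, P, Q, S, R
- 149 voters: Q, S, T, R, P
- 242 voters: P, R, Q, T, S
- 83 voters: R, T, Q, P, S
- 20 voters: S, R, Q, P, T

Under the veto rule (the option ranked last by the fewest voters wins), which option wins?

Q

Last-place votes: S 325, R 119, T 20, P 149, Q 0.
Q is ranked last by the fewest voters, so Q wins.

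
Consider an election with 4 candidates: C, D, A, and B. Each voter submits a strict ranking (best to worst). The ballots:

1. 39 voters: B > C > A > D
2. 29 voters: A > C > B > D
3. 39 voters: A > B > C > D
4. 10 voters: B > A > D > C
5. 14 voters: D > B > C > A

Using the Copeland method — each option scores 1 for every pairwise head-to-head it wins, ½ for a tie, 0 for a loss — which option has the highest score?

A

C: beats D; loses to A and B → score 1.
D: loses to C, A, and B → score 0.
A: beats C, D, and B → score 3.
B: beats C and D; loses to A → score 2.
A has the best pairwise record.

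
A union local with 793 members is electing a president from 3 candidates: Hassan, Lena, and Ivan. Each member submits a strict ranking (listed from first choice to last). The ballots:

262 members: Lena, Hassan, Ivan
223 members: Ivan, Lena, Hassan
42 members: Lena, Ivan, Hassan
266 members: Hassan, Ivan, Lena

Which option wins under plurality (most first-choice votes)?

First-place votes: Hassan 266, Lena 304, Ivan 223.
Lena has the most first-place votes.

Lena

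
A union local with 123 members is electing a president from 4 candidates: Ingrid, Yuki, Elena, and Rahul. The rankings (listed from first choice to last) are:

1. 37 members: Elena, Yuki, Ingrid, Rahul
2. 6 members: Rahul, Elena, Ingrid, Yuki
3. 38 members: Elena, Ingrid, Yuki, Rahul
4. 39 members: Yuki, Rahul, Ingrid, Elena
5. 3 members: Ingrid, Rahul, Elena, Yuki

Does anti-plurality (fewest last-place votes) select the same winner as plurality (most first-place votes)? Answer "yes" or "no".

no

Anti-plurality — last-place votes: Ingrid 0, Yuki 9, Elena 39, Rahul 75. Winner: Ingrid.
Plurality — first-place votes: Ingrid 3, Yuki 39, Elena 75, Rahul 6. Winner: Elena.
The two methods disagree.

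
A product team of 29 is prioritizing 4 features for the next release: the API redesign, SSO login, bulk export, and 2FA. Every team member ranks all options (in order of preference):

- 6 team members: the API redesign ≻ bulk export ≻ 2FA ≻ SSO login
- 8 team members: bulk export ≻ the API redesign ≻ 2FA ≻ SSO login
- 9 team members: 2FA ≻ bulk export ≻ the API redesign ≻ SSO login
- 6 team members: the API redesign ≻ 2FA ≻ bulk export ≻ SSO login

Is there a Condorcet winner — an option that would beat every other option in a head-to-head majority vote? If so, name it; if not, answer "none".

Checking pairwise contests:
bulk export beats the API redesign 17–12.
the API redesign beats SSO login 29–0.
2FA beats bulk export 15–14.
the API redesign beats 2FA 20–9.
Every option loses at least one head-to-head, so there is no Condorcet winner.

none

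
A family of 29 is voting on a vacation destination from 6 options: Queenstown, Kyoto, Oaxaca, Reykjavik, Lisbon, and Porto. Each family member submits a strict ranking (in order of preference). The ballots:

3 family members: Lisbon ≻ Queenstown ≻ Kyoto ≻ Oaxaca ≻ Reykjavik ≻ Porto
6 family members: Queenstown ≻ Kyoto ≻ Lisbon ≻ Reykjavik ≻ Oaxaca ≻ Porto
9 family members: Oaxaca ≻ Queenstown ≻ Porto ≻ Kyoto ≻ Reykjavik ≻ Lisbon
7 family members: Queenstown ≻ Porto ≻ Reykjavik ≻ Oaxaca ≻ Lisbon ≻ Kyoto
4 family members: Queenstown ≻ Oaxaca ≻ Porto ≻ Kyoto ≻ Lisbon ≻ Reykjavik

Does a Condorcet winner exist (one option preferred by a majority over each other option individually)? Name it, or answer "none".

Queenstown

Queenstown vs Kyoto: 29–0 for Queenstown.
Queenstown vs Oaxaca: 20–9 for Queenstown.
Queenstown vs Reykjavik: 29–0 for Queenstown.
Queenstown vs Lisbon: 26–3 for Queenstown.
Queenstown vs Porto: 29–0 for Queenstown.
Queenstown beats every other option head-to-head.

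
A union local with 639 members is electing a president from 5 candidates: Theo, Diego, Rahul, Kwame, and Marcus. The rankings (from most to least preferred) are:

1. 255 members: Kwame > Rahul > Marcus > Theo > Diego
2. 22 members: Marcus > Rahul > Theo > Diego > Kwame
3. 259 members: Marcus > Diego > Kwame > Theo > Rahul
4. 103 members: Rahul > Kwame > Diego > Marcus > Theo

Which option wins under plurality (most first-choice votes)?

First-place votes: Theo 0, Diego 0, Rahul 103, Kwame 255, Marcus 281.
Marcus has the most first-place votes.

Marcus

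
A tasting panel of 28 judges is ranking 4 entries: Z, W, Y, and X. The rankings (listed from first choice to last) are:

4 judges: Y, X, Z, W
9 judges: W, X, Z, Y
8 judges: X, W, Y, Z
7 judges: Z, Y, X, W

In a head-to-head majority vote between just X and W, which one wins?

X

Voters preferring X to W: 19; preferring W to X: 9.
X wins the head-to-head.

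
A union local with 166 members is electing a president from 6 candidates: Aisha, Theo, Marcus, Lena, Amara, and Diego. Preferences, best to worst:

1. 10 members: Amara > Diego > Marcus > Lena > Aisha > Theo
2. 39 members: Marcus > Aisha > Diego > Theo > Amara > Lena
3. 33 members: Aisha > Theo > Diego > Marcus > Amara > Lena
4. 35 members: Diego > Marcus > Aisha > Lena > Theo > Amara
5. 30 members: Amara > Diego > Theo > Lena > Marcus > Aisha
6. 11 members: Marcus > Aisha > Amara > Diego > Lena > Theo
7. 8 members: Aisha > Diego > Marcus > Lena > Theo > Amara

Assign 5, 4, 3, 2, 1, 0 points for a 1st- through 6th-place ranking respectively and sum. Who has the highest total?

Diego

Aisha: 10·1 + 39·4 + 33·5 + 35·3 + 30·0 + 11·4 + 8·5 = 520
Theo: 10·0 + 39·2 + 33·4 + 35·1 + 30·3 + 11·0 + 8·1 = 343
Marcus: 10·3 + 39·5 + 33·2 + 35·4 + 30·1 + 11·5 + 8·3 = 540
Lena: 10·2 + 39·0 + 33·0 + 35·2 + 30·2 + 11·1 + 8·2 = 177
Amara: 10·5 + 39·1 + 33·1 + 35·0 + 30·5 + 11·3 + 8·0 = 305
Diego: 10·4 + 39·3 + 33·3 + 35·5 + 30·4 + 11·2 + 8·4 = 605
Diego has the highest Borda score (605).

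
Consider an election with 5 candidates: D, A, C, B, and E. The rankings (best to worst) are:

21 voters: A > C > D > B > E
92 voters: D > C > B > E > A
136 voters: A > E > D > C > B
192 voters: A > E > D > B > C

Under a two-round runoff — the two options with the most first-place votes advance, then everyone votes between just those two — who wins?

A

Round 1 first-place votes: D 92, A 349, C 0, B 0, E 0.
A and D advance.
Runoff: A is preferred to D by 349 voters; D by 92.
A wins the runoff.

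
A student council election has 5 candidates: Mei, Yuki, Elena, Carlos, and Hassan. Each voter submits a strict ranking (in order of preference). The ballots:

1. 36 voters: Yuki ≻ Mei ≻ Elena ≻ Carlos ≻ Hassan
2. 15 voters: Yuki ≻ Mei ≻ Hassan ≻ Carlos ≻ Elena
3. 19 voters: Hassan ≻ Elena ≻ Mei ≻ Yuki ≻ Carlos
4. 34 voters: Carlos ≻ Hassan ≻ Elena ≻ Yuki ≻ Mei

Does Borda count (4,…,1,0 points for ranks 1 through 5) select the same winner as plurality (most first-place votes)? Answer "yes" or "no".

Borda — scores: Mei 191, Yuki 257, Elena 197, Carlos 187, Hassan 208. Winner: Yuki.
Plurality — first-place votes: Mei 0, Yuki 51, Elena 0, Carlos 34, Hassan 19. Winner: Yuki.
The two methods agree.

yes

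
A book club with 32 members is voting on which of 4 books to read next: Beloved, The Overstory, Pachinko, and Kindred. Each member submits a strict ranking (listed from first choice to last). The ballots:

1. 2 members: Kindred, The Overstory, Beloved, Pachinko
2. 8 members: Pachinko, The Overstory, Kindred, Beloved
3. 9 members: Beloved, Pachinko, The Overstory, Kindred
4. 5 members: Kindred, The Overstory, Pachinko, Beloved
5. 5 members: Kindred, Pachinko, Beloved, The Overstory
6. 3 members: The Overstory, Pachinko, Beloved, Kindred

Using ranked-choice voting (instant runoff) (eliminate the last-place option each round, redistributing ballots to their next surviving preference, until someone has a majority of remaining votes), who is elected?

Round 1: Beloved 9, The Overstory 3, Pachinko 8, Kindred 12. Eliminate The Overstory.
Round 2: Beloved 9, Pachinko 11, Kindred 12. Eliminate Beloved.
Round 3: Pachinko 20, Kindred 12. Pachinko has a majority.

Pachinko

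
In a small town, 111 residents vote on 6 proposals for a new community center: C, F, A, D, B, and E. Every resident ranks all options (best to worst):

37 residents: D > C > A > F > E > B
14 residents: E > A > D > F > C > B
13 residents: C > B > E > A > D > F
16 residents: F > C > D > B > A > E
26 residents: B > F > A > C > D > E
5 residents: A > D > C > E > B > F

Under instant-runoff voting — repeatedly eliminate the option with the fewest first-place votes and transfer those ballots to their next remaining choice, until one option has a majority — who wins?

Round 1: C 13, F 16, A 5, D 37, B 26, E 14. Eliminate A.
Round 2: C 13, F 16, D 42, B 26, E 14. Eliminate C.
Round 3: F 16, D 42, B 39, E 14. Eliminate E.
Round 4: F 16, D 56, B 39. D has a majority.

D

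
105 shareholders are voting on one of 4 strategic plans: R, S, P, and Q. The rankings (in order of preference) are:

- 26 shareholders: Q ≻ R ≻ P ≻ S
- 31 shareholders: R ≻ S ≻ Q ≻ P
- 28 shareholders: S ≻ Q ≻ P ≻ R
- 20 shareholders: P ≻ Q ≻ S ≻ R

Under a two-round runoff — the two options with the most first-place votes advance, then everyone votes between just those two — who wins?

Round 1 first-place votes: R 31, S 28, P 20, Q 26.
R and S advance.
Runoff: R is preferred to S by 57 voters; S by 48.
R wins the runoff.

R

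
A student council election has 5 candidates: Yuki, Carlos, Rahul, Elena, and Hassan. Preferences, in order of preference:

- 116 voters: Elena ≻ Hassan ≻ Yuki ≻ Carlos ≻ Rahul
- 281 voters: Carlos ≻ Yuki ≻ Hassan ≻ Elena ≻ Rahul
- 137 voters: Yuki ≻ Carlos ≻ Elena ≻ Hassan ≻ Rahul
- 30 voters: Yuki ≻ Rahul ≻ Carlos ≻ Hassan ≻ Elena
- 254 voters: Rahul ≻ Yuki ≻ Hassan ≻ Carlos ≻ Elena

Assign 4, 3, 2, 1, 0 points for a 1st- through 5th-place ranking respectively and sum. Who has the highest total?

Yuki: 116·2 + 281·3 + 137·4 + 30·4 + 254·3 = 2505
Carlos: 116·1 + 281·4 + 137·3 + 30·2 + 254·1 = 1965
Rahul: 116·0 + 281·0 + 137·0 + 30·3 + 254·4 = 1106
Elena: 116·4 + 281·1 + 137·2 + 30·0 + 254·0 = 1019
Hassan: 116·3 + 281·2 + 137·1 + 30·1 + 254·2 = 1585
Yuki has the highest Borda score (2505).

Yuki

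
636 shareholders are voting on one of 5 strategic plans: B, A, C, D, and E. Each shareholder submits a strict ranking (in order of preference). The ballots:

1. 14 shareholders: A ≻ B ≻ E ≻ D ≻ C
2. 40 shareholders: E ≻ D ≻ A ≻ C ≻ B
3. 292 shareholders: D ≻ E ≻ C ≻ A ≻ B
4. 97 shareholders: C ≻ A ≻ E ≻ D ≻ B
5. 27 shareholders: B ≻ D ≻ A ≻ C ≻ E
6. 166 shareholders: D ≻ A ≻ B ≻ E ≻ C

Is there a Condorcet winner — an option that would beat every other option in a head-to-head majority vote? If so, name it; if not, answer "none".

D vs B: 595–41 for D.
D vs A: 525–111 for D.
D vs C: 539–97 for D.
D vs E: 485–151 for D.
D beats every other option head-to-head.

D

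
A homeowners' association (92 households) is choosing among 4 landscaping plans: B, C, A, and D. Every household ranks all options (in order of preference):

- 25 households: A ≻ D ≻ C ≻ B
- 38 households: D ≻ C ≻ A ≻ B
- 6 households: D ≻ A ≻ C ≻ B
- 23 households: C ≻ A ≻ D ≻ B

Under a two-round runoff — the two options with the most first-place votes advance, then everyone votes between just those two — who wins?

A

Round 1 first-place votes: B 0, C 23, A 25, D 44.
D and A advance.
Runoff: D is preferred to A by 44 voters; A by 48.
A wins the runoff.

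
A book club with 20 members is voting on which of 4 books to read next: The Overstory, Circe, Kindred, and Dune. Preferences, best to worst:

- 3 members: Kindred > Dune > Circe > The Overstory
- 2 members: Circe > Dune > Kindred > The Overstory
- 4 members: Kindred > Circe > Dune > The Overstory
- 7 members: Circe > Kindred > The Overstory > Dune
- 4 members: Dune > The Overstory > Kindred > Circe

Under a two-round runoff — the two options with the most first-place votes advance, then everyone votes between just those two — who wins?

Round 1 first-place votes: The Overstory 0, Circe 9, Kindred 7, Dune 4.
Circe and Kindred advance.
Runoff: Circe is preferred to Kindred by 9 voters; Kindred by 11.
Kindred wins the runoff.

Kindred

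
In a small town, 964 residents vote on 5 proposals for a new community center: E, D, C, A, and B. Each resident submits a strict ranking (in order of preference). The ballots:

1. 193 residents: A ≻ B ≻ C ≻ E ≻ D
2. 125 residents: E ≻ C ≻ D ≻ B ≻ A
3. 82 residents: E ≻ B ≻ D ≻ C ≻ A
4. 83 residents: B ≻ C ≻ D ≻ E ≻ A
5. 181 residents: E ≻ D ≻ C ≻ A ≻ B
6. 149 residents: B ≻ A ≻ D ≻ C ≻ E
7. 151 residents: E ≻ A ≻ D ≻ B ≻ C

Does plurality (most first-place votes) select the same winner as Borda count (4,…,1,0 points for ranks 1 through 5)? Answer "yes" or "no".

yes

Plurality — first-place votes: E 539, D 0, C 0, A 193, B 232. Winner: E.
Borda — scores: E 2432, D 1723, C 1603, A 1853, B 2029. Winner: E.
The two methods agree.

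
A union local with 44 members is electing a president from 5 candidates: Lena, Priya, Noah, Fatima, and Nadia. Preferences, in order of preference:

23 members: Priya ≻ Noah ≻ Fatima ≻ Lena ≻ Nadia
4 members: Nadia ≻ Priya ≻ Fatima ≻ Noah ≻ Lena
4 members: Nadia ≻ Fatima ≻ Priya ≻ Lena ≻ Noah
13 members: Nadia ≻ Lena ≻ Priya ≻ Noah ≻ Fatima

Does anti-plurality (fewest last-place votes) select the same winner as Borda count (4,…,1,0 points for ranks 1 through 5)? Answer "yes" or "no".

yes

Anti-plurality — last-place votes: Lena 4, Priya 0, Noah 4, Fatima 13, Nadia 23. Winner: Priya.
Borda — scores: Lena 66, Priya 138, Noah 86, Fatima 66, Nadia 84. Winner: Priya.
The two methods agree.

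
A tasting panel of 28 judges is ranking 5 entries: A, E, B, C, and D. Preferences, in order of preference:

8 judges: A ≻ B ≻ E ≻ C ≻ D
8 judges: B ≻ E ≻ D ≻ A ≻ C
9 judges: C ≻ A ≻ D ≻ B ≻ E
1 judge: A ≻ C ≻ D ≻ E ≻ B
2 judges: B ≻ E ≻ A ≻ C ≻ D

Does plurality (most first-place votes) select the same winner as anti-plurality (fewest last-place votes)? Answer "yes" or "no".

Plurality — first-place votes: A 9, E 0, B 10, C 9, D 0. Winner: B.
Anti-plurality — last-place votes: A 0, E 9, B 1, C 8, D 10. Winner: A.
The two methods disagree.

no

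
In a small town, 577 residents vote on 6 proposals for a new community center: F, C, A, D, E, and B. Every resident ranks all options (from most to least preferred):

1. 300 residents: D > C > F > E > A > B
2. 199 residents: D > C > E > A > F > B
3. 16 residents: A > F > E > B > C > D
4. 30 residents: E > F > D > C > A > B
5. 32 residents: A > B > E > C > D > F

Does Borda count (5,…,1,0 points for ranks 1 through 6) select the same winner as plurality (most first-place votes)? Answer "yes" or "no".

Borda — scores: F 1283, C 2136, A 968, D 2617, E 1491, B 160. Winner: D.
Plurality — first-place votes: F 0, C 0, A 48, D 499, E 30, B 0. Winner: D.
The two methods agree.

yes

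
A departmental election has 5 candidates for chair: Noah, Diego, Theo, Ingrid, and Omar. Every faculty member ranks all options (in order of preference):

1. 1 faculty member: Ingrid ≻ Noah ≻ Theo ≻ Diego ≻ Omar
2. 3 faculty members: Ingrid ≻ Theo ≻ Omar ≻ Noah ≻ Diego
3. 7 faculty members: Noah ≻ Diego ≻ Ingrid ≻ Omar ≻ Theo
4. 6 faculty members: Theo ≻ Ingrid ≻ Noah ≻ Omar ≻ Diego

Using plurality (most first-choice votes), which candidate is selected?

First-place votes: Noah 7, Diego 0, Theo 6, Ingrid 4, Omar 0.
Noah has the most first-place votes.

Noah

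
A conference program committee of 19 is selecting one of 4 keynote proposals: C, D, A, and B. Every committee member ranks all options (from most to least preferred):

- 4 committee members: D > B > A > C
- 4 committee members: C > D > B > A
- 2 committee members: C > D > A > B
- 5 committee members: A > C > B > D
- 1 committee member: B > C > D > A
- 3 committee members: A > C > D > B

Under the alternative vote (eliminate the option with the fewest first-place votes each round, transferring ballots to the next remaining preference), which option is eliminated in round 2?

D

Round 1: C 6, D 4, A 8, B 1. Eliminate B.
Round 2: C 7, D 4, A 8. Eliminate D.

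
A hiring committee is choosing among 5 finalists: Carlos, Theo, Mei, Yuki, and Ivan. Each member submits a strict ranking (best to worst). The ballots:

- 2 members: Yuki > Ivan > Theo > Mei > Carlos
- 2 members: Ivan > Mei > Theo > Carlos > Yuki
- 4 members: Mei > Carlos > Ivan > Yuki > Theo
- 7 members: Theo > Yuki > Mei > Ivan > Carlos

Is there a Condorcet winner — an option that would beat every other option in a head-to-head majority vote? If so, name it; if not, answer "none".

Checking pairwise contests:
Theo beats Carlos 11–4.
Ivan beats Theo 8–7.
Theo beats Mei 9–6.
Theo beats Yuki 9–6.
Mei beats Ivan 11–4.
Every option loses at least one head-to-head, so there is no Condorcet winner.

none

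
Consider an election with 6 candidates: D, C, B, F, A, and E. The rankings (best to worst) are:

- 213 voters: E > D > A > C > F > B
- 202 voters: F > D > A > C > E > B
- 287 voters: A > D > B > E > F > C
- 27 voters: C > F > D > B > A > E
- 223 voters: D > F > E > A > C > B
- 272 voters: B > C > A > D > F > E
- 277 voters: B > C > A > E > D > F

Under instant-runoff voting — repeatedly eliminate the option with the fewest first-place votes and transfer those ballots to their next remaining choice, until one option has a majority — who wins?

D

Round 1: D 223, C 27, B 549, F 202, A 287, E 213. Eliminate C.
Round 2: D 223, B 549, F 229, A 287, E 213. Eliminate E.
Round 3: D 436, B 549, F 229, A 287. Eliminate F.
Round 4: D 665, B 549, A 287. Eliminate A.
Round 5: D 952, B 549. D has a majority.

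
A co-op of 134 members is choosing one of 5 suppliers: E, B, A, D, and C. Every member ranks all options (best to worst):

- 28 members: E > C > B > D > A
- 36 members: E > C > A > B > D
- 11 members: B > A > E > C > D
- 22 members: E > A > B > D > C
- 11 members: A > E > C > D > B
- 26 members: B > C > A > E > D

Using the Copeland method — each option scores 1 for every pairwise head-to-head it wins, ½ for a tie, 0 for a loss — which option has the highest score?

E: beats B, A, D, and C → score 4.
B: beats D; loses to E, A, and C → score 1.
A: beats B and D; loses to E and C → score 2.
D: loses to E, B, A, and C → score 0.
C: beats B, A, and D; loses to E → score 3.
E has the best pairwise record.

E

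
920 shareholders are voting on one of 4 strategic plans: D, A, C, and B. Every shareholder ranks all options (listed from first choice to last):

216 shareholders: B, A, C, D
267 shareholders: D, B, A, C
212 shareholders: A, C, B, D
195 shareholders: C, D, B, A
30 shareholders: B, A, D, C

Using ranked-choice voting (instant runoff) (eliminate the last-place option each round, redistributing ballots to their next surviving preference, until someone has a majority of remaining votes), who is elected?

D

Round 1: D 267, A 212, C 195, B 246. Eliminate C.
Round 2: D 462, A 212, B 246. D has a majority.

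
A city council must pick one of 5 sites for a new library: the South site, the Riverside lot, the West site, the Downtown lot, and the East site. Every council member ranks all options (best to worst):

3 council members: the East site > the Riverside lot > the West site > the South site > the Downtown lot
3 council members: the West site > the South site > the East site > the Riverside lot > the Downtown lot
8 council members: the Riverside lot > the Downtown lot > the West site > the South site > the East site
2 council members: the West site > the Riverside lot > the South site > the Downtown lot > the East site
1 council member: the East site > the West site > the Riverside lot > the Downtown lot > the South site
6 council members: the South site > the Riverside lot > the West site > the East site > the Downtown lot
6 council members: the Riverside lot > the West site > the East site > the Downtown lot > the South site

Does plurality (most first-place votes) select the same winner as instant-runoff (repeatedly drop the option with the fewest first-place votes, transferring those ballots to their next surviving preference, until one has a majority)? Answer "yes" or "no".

yes

Plurality — first-place votes: the South site 6, the Riverside lot 14, the West site 5, the Downtown lot 0, the East site 4. Winner: the Riverside lot.
Instant-runoff — R1 the South site 6, the Riverside lot 14, the West site 5, the Downtown lot 0, the East site 4 (the Downtown lot out); R2 the South site 6, the Riverside lot 14, the West site 5, the East site 4 (the East site out); R3 the South site 6, the Riverside lot 17, the West site 6 (the Riverside lot winner). Winner: the Riverside lot.
The two methods agree.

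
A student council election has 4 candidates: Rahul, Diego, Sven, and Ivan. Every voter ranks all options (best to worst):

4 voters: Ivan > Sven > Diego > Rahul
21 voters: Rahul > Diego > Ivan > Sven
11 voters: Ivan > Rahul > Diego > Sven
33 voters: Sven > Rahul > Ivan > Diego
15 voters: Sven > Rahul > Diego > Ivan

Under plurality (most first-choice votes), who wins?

First-place votes: Rahul 21, Diego 0, Sven 48, Ivan 15.
Sven has the most first-place votes.

Sven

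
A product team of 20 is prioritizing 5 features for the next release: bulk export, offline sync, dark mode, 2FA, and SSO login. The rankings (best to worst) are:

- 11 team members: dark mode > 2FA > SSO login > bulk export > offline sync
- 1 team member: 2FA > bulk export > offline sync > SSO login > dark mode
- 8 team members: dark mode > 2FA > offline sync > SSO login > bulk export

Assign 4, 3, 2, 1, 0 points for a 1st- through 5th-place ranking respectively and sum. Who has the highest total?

bulk export: 11·1 + 1·3 + 8·0 = 14
offline sync: 11·0 + 1·2 + 8·2 = 18
dark mode: 11·4 + 1·0 + 8·4 = 76
2FA: 11·3 + 1·4 + 8·3 = 61
SSO login: 11·2 + 1·1 + 8·1 = 31
dark mode has the highest Borda score (76).

dark mode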